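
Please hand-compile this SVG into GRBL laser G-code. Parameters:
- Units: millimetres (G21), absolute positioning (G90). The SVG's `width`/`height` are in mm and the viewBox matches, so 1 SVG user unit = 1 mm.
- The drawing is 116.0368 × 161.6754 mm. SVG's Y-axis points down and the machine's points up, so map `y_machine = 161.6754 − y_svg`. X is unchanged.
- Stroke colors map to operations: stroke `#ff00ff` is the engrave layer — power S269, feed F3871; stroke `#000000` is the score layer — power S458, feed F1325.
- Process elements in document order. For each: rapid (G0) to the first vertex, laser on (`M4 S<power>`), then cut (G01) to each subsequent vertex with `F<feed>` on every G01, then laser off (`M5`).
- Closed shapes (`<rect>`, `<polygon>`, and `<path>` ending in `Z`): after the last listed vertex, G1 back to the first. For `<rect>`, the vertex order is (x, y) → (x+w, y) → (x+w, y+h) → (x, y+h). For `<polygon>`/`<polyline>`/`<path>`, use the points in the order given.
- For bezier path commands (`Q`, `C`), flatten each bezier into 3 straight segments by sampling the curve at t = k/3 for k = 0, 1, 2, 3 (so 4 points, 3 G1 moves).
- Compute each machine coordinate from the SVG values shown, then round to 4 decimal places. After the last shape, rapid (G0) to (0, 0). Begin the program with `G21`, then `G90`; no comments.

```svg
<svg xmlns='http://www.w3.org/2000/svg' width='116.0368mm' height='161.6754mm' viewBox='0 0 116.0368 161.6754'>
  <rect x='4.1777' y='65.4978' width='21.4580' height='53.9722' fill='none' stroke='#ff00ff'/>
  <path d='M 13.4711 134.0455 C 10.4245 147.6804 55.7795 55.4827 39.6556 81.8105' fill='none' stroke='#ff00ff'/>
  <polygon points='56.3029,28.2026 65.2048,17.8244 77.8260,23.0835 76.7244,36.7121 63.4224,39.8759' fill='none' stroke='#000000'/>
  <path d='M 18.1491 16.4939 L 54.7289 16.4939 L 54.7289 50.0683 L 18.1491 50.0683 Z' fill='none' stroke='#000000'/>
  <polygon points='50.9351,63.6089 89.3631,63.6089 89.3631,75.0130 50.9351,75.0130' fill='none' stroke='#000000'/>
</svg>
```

1 u = 1 mm; y_m = 161.6754 − y.

[1] `<rect>` rectangle, #ff00ff→engrave S269 F3871: (4.1777,96.1776) → (25.6357,96.1776) → (25.6357,42.2054) → (4.1777,42.2054) → (4.1777,96.1776) (closed)

[2] `<path>` cubic bezier, #ff00ff→engrave S269 F3871: (13.4711,27.6299) → (22.4887,40.9630) → (39.3562,74.9938) → (39.6556,79.8649)

[3] `<polygon>` regular polygon, #000000→score S458 F1325: (56.3029,133.4728) → (65.2048,143.8510) → (77.8260,138.5919) → (76.7244,124.9633) → (63.4224,121.7995) → (56.3029,133.4728) (closed)

[4] `<path>` rectangle, #000000→score S458 F1325: (18.1491,145.1815) → (54.7289,145.1815) → (54.7289,111.6071) → (18.1491,111.6071) → (18.1491,145.1815) (closed)

[5] `<polygon>` rectangle, #000000→score S458 F1325: (50.9351,98.0665) → (89.3631,98.0665) → (89.3631,86.6624) → (50.9351,86.6624) → (50.9351,98.0665) (closed)

G21
G90
G0 X4.1777 Y96.1776
M4 S269
G01 X25.6357 Y96.1776 F3871
G01 X25.6357 Y42.2054 F3871
G01 X4.1777 Y42.2054 F3871
G01 X4.1777 Y96.1776 F3871
M5
G0 X13.4711 Y27.6299
M4 S269
G01 X22.4887 Y40.9630 F3871
G01 X39.3562 Y74.9938 F3871
G01 X39.6556 Y79.8649 F3871
M5
G0 X56.3029 Y133.4728
M4 S458
G01 X65.2048 Y143.8510 F1325
G01 X77.8260 Y138.5919 F1325
G01 X76.7244 Y124.9633 F1325
G01 X63.4224 Y121.7995 F1325
G01 X56.3029 Y133.4728 F1325
M5
G0 X18.1491 Y145.1815
M4 S458
G01 X54.7289 Y145.1815 F1325
G01 X54.7289 Y111.6071 F1325
G01 X18.1491 Y111.6071 F1325
G01 X18.1491 Y145.1815 F1325
M5
G0 X50.9351 Y98.0665
M4 S458
G01 X89.3631 Y98.0665 F1325
G01 X89.3631 Y86.6624 F1325
G01 X50.9351 Y86.6624 F1325
G01 X50.9351 Y98.0665 F1325
M5
G0 X0.0000 Y0.0000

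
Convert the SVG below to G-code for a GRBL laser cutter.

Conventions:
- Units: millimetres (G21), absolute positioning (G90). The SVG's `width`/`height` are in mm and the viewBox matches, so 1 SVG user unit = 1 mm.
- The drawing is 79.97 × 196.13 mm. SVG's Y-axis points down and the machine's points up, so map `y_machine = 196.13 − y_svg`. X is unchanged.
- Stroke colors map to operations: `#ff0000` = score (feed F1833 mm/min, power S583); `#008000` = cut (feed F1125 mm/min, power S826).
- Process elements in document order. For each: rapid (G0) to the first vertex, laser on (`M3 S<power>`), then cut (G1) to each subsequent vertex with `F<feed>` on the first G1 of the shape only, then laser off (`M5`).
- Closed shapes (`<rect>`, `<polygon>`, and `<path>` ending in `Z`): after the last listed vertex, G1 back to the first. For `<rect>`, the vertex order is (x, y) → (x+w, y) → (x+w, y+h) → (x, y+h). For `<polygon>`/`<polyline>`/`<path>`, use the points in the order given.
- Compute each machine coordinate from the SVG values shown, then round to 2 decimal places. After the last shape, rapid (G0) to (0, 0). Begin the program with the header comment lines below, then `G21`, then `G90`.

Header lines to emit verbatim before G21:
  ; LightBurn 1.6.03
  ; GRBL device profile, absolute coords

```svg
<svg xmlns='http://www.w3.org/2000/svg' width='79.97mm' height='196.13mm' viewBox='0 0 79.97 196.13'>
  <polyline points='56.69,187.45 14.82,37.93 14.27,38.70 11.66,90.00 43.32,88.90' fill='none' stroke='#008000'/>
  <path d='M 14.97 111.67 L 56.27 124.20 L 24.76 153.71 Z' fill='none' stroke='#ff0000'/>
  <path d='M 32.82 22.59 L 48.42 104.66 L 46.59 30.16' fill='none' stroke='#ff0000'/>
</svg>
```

1 u = 1 mm; y_m = 196.13 − y.

[1] `<polyline>` open polyline, #008000→cut S826 F1125: (56.69,8.68) → (14.82,158.20) → (14.27,157.43) → (11.66,106.13) → (43.32,107.23)

[2] `<path>` regular polygon, #ff0000→score S583 F1833: (14.97,84.46) → (56.27,71.93) → (24.76,42.42) → (14.97,84.46) (closed)

[3] `<path>` open polyline, #ff0000→score S583 F1833: (32.82,173.54) → (48.42,91.47) → (46.59,165.97)

; LightBurn 1.6.03
; GRBL device profile, absolute coords
G21
G90
G0 X56.69 Y8.68
M3 S826
G1 X14.82 Y158.20 F1125
G1 X14.27 Y157.43
G1 X11.66 Y106.13
G1 X43.32 Y107.23
M5
G0 X14.97 Y84.46
M3 S583
G1 X56.27 Y71.93 F1833
G1 X24.76 Y42.42
G1 X14.97 Y84.46
M5
G0 X32.82 Y173.54
M3 S583
G1 X48.42 Y91.47 F1833
G1 X46.59 Y165.97
M5
G0 X0.00 Y0.00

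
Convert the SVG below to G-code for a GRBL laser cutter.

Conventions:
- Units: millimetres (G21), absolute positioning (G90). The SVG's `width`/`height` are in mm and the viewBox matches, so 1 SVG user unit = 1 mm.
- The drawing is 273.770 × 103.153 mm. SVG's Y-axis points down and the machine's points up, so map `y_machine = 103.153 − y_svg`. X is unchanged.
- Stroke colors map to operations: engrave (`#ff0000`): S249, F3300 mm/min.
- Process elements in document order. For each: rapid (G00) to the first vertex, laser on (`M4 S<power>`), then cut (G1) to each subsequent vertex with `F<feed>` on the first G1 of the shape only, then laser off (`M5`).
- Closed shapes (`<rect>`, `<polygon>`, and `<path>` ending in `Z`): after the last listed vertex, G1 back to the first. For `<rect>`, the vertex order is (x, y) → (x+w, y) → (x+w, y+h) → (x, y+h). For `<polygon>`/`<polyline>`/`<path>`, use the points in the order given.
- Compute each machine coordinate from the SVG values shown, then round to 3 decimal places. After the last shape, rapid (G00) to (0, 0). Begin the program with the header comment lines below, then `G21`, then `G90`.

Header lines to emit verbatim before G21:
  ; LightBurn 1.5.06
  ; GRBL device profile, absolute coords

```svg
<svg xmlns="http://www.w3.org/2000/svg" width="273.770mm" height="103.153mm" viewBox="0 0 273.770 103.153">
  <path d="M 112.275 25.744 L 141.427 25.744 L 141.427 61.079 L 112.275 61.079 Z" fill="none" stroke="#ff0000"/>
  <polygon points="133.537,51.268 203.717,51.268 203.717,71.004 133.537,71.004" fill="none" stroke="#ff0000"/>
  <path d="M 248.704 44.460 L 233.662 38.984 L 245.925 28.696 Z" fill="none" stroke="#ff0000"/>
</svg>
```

; LightBurn 1.5.06
; GRBL device profile, absolute coords
G21
G90
G00 X112.275 Y77.409
M4 S249
G1 X141.427 Y77.409 F3300
G1 X141.427 Y42.074
G1 X112.275 Y42.074
G1 X112.275 Y77.409
M5
G00 X133.537 Y51.885
M4 S249
G1 X203.717 Y51.885 F3300
G1 X203.717 Y32.149
G1 X133.537 Y32.149
G1 X133.537 Y51.885
M5
G00 X248.704 Y58.693
M4 S249
G1 X233.662 Y64.169 F3300
G1 X245.925 Y74.457
G1 X248.704 Y58.693
M5
G00 X0.000 Y0.000

viewBox `0 0 273.770 103.153` with mm width/height → 1 unit = 1 mm. Flip: y_m = 103.153 − y_svg.

**Shape 1** — `<path>` rectangle, stroke `#ff0000` → engrave (S249, F3300). Machine vertices: (112.275,77.409) → (141.427,77.409) → (141.427,42.074) → (112.275,42.074) → (112.275,77.409). Closed: final G1 returns to the first vertex.

**Shape 2** — `<polygon>` rectangle, stroke `#ff0000` → engrave (S249, F3300). Machine vertices: (133.537,51.885) → (203.717,51.885) → (203.717,32.149) → (133.537,32.149) → (133.537,51.885). Closed: final G1 returns to the first vertex.

**Shape 3** — `<path>` regular polygon, stroke `#ff0000` → engrave (S249, F3300). Machine vertices: (248.704,58.693) → (233.662,64.169) → (245.925,74.457) → (248.704,58.693). Closed: final G1 returns to the first vertex.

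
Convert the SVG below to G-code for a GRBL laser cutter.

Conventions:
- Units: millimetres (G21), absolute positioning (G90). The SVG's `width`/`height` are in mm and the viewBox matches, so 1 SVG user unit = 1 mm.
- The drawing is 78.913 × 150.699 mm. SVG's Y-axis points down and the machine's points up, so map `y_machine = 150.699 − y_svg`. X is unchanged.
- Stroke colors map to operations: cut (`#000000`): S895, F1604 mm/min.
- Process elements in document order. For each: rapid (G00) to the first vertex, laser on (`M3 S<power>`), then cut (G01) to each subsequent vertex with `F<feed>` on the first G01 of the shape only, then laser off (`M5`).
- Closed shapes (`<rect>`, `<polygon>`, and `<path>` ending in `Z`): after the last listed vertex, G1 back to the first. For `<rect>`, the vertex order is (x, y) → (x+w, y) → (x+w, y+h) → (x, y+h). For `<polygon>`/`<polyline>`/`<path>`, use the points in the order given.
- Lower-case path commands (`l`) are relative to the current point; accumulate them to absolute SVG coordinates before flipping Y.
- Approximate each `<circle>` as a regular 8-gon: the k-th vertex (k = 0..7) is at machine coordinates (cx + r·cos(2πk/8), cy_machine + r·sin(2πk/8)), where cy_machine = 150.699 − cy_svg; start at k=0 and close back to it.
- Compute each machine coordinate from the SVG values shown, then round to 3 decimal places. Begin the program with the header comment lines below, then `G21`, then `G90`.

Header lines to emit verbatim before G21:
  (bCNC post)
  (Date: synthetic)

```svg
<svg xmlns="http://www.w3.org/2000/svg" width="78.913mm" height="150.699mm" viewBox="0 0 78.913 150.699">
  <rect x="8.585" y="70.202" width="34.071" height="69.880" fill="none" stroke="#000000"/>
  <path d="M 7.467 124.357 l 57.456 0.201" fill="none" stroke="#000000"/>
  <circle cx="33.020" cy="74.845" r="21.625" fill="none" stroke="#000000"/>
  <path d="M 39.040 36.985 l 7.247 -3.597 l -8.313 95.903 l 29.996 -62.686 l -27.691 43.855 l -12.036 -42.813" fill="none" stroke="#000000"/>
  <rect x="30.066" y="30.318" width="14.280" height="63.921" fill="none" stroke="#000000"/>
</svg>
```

(bCNC post)
(Date: synthetic)
G21
G90
G00 X8.585 Y80.497
M3 S895
G01 X42.656 Y80.497 F1604
G01 X42.656 Y10.617
G01 X8.585 Y10.617
G01 X8.585 Y80.497
M5
G00 X7.467 Y26.342
M3 S895
G01 X64.923 Y26.141 F1604
M5
G00 X54.645 Y75.854
M3 S895
G01 X48.311 Y91.145 F1604
G01 X33.020 Y97.479
G01 X17.729 Y91.145
G01 X11.395 Y75.854
G01 X17.729 Y60.563
G01 X33.020 Y54.229
G01 X48.311 Y60.563
G01 X54.645 Y75.854
M5
G00 X39.040 Y113.714
M3 S895
G01 X46.287 Y117.311 F1604
G01 X37.974 Y21.408
G01 X67.970 Y84.094
G01 X40.279 Y40.239
G01 X28.243 Y83.052
M5
G00 X30.066 Y120.381
M3 S895
G01 X44.346 Y120.381 F1604
G01 X44.346 Y56.460
G01 X30.066 Y56.460
G01 X30.066 Y120.381
M5

viewBox `0 0 78.913 150.699` with mm width/height → 1 unit = 1 mm. Flip: y_m = 150.699 − y_svg.

**Shape 1** — `<rect>` rectangle, stroke `#000000` → cut (S895, F1604). Machine vertices: (8.585,80.497) → (42.656,80.497) → (42.656,10.617) → (8.585,10.617) → (8.585,80.497). Closed: final G1 returns to the first vertex.

**Shape 2** — `<path>` line segment, stroke `#000000` → cut (S895, F1604). Machine vertices: (7.467,26.342) → (64.923,26.141). Open path.

**Shape 3** — `<circle>` circle, stroke `#000000` → cut (S895, F1604). Machine vertices: (54.645,75.854) → (48.311,91.145) → (33.020,97.479) → (17.729,91.145) → (11.395,75.854) → (17.729,60.563) → (33.020,54.229) → (48.311,60.563) → (54.645,75.854). Closed: final G1 returns to the first vertex.

**Shape 4** — `<path>` open polyline, stroke `#000000` → cut (S895, F1604). Machine vertices: (39.040,113.714) → (46.287,117.311) → (37.974,21.408) → (67.970,84.094) → (40.279,40.239) → (28.243,83.052). Open path.

**Shape 5** — `<rect>` rectangle, stroke `#000000` → cut (S895, F1604). Machine vertices: (30.066,120.381) → (44.346,120.381) → (44.346,56.460) → (30.066,56.460) → (30.066,120.381). Closed: final G1 returns to the first vertex.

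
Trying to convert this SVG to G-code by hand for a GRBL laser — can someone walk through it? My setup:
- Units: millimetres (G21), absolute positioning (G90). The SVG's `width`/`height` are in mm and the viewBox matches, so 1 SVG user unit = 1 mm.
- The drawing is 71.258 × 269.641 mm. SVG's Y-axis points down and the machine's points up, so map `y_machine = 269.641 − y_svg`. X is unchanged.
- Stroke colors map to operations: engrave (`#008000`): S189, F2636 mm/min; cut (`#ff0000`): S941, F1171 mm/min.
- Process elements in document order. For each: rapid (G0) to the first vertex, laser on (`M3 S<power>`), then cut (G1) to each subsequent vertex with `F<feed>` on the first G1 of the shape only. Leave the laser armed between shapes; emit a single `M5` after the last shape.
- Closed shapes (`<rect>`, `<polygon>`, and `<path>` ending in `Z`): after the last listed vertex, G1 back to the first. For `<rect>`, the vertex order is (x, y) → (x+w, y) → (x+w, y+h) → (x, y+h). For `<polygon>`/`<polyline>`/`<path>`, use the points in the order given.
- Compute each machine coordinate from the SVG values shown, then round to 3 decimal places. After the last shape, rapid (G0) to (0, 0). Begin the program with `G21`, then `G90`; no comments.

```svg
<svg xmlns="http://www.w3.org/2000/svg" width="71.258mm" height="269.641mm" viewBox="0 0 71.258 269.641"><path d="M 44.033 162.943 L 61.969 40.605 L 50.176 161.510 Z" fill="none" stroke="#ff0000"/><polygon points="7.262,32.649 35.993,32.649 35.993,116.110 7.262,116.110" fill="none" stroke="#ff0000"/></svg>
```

viewBox `0 0 71.258 269.641` with mm width/height → 1 unit = 1 mm. Flip: y_m = 269.641 − y_svg.

**Shape 1** — `<path>` closed polygon, stroke `#ff0000` → cut (S941, F1171). Machine vertices: (44.033,106.698) → (61.969,229.036) → (50.176,108.131) → (44.033,106.698). Closed: final G1 returns to the first vertex.

**Shape 2** — `<polygon>` rectangle, stroke `#ff0000` → cut (S941, F1171). Machine vertices: (7.262,236.992) → (35.993,236.992) → (35.993,153.531) → (7.262,153.531) → (7.262,236.992). Closed: final G1 returns to the first vertex.

G21
G90
G0 X44.033 Y106.698
M3 S941
G1 X61.969 Y229.036 F1171
G1 X50.176 Y108.131
G1 X44.033 Y106.698
G0 X7.262 Y236.992
M3 S941
G1 X35.993 Y236.992 F1171
G1 X35.993 Y153.531
G1 X7.262 Y153.531
G1 X7.262 Y236.992
M5
G0 X0.000 Y0.000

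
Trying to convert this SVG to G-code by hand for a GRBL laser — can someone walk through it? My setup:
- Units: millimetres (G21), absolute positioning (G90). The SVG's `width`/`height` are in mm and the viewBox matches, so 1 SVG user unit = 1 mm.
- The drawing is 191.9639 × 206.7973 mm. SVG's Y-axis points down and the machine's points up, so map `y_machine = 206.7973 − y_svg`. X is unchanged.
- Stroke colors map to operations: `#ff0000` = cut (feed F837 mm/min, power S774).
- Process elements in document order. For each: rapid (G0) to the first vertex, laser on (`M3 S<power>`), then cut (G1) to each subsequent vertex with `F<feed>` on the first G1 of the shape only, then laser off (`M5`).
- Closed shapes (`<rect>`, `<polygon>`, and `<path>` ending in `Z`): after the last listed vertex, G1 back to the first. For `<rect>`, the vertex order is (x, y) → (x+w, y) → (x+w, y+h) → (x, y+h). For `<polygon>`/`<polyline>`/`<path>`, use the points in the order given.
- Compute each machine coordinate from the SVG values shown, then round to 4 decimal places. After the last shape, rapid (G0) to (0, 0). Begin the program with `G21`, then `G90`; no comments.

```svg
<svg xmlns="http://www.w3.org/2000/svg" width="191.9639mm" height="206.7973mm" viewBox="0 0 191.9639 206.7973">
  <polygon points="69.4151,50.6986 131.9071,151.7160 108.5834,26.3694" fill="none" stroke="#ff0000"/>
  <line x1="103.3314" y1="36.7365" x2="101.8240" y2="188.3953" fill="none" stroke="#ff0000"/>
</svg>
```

1 u = 1 mm; y_m = 206.7973 − y.

[1] `<polygon>` closed polygon, #ff0000→cut S774 F837: (69.4151,156.0987) → (131.9071,55.0813) → (108.5834,180.4279) → (69.4151,156.0987) (closed)

[2] `<line>` line segment, #ff0000→cut S774 F837: (103.3314,170.0608) → (101.8240,18.4020)

G21
G90
G0 X69.4151 Y156.0987
M3 S774
G1 X131.9071 Y55.0813 F837
G1 X108.5834 Y180.4279
G1 X69.4151 Y156.0987
M5
G0 X103.3314 Y170.0608
M3 S774
G1 X101.8240 Y18.4020 F837
M5
G0 X0.0000 Y0.0000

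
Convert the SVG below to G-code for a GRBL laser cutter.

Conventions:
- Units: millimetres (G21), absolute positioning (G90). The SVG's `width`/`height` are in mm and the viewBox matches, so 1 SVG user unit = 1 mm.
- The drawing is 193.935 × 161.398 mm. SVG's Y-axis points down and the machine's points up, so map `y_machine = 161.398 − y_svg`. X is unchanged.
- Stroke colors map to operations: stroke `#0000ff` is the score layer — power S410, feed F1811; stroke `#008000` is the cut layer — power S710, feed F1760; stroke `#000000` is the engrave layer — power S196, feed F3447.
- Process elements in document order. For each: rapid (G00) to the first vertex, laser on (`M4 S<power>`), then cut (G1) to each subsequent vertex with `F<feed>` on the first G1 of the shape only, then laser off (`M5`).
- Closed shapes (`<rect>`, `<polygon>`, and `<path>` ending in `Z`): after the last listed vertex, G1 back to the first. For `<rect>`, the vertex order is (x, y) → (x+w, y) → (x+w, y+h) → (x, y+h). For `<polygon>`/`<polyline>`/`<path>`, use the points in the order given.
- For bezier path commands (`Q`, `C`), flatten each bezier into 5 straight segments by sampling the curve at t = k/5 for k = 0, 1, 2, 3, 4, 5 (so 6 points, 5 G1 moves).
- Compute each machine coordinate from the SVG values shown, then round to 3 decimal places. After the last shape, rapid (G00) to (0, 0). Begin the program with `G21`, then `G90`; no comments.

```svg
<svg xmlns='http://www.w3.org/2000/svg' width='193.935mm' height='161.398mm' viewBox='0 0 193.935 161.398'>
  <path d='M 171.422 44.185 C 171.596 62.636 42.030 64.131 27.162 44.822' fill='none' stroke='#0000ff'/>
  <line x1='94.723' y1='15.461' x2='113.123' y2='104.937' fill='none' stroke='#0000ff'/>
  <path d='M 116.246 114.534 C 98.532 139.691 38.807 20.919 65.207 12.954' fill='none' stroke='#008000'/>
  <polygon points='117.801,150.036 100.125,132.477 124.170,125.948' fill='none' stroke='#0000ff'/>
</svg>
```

viewBox `0 0 193.935 161.398` with mm width/height → 1 unit = 1 mm. Flip: y_m = 161.398 − y_svg.

**Shape 1** — `<path>` cubic bezier, stroke `#0000ff` → score (S410, F1811). Control points (SVG): P0=(171.422,44.185), P1=(171.596,62.636), P2=(42.030,64.131), P3=(27.162,44.822); sampled at t=k/5. Machine vertices: (171.422,117.213) → (157.913,108.208) → (125.000,103.457) → (84.415,103.145) → (47.891,107.456) → (27.162,116.576). Open path.

**Shape 2** — `<line>` line segment, stroke `#0000ff` → score (S410, F1811). Machine vertices: (94.723,145.937) → (113.123,56.461). Open path.

**Shape 3** — `<path>` cubic bezier, stroke `#008000` → cut (S710, F1760). Control points (SVG): P0=(116.246,114.534), P1=(98.532,139.691), P2=(38.807,20.919), P3=(65.207,12.954); sampled at t=k/5. Machine vertices: (116.246,46.864) → (101.601,47.003) → (83.025,69.458) → (66.666,102.002) → (58.677,132.406) → (65.207,148.444). Open path.

**Shape 4** — `<polygon>` regular polygon, stroke `#0000ff` → score (S410, F1811). Machine vertices: (117.801,11.362) → (100.125,28.921) → (124.170,35.450) → (117.801,11.362). Closed: final G1 returns to the first vertex.

G21
G90
G00 X171.422 Y117.213
M4 S410
G1 X157.913 Y108.208 F1811
G1 X125.000 Y103.457
G1 X84.415 Y103.145
G1 X47.891 Y107.456
G1 X27.162 Y116.576
M5
G00 X94.723 Y145.937
M4 S410
G1 X113.123 Y56.461 F1811
M5
G00 X116.246 Y46.864
M4 S710
G1 X101.601 Y47.003 F1760
G1 X83.025 Y69.458
G1 X66.666 Y102.002
G1 X58.677 Y132.406
G1 X65.207 Y148.444
M5
G00 X117.801 Y11.362
M4 S410
G1 X100.125 Y28.921 F1811
G1 X124.170 Y35.450
G1 X117.801 Y11.362
M5
G00 X0.000 Y0.000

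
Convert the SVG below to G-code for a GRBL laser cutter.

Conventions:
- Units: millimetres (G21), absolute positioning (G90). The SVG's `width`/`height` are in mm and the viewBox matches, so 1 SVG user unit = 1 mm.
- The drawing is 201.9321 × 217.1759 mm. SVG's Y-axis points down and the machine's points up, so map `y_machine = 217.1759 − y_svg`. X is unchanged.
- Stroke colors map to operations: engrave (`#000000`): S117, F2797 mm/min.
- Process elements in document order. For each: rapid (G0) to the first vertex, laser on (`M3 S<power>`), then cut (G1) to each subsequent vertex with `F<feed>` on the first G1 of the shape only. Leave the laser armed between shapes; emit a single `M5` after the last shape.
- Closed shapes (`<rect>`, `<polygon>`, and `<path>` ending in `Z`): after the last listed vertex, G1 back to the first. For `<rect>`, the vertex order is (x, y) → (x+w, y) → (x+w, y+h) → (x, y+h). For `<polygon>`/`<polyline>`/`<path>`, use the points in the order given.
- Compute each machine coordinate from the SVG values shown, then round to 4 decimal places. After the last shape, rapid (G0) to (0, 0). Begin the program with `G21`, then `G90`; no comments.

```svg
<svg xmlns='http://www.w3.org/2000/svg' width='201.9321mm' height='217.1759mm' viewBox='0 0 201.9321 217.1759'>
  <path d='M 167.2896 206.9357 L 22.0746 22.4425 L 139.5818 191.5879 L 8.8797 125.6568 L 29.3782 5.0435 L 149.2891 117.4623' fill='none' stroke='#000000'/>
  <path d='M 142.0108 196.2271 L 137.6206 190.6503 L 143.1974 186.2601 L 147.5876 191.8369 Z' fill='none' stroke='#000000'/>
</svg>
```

G21
G90
G0 X167.2896 Y10.2402
M3 S117
G1 X22.0746 Y194.7334 F2797
G1 X139.5818 Y25.5880
G1 X8.8797 Y91.5191
G1 X29.3782 Y212.1324
G1 X149.2891 Y99.7136
G0 X142.0108 Y20.9488
M3 S117
G1 X137.6206 Y26.5256 F2797
G1 X143.1974 Y30.9158
G1 X147.5876 Y25.3390
G1 X142.0108 Y20.9488
M5
G0 X0.0000 Y0.0000

Since the viewBox matches the mm dimensions, user units are millimetres directly. The only transform is the Y-flip y_m = 217.1759 − y_svg.

Shape 1 is a open polyline drawn with `<path>`. Its stroke #000000 means engrave at S117, F2797. After flipping Y the toolpath is (167.2896,10.2402) → (22.0746,194.7334) → (139.5818,25.5880) → (8.8797,91.5191) → (29.3782,212.1324) → (149.2891,99.7136).

Shape 2 is a regular polygon drawn with `<path>`. Its stroke #000000 means engrave at S117, F2797. After flipping Y the toolpath is (142.0108,20.9488) → (137.6206,26.5256) → (143.1974,30.9158) → (147.5876,25.3390) → (142.0108,20.9488), returning to the start.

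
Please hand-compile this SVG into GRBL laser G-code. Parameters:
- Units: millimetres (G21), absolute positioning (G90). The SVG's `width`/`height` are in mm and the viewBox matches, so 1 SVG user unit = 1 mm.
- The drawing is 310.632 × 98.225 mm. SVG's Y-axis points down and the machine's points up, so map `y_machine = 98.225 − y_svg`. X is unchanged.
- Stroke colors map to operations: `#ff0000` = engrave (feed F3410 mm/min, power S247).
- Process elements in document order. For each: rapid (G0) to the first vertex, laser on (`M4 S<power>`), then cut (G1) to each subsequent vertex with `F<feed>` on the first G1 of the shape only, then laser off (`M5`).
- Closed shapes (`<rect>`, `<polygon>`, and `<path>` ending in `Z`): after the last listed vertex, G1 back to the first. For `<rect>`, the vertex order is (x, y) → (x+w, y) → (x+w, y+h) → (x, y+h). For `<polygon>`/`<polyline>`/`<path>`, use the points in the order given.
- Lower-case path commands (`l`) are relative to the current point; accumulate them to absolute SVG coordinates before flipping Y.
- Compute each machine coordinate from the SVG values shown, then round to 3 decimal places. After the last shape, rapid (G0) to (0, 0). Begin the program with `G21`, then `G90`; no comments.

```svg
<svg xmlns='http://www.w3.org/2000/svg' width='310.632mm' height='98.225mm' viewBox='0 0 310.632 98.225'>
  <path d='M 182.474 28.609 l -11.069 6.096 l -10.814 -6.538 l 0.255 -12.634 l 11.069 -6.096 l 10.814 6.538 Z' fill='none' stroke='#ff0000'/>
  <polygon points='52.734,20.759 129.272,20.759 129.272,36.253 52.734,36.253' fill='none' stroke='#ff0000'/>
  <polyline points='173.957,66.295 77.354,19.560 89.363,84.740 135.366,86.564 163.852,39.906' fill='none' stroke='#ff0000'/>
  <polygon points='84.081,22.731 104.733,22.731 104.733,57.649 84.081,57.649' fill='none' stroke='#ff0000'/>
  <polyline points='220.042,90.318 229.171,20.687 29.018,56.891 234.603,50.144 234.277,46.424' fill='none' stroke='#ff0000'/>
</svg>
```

Since the viewBox matches the mm dimensions, user units are millimetres directly. The only transform is the Y-flip y_m = 98.225 − y_svg.

Shape 1 is a regular polygon drawn with `<path>`. Its stroke #ff0000 means engrave at S247, F3410. After flipping Y the toolpath is (182.474,69.616) → (171.405,63.520) → (160.591,70.058) → (160.846,82.692) → (171.915,88.788) → (182.729,82.250) → (182.474,69.616), returning to the start.

Shape 2 is a rectangle drawn with `<polygon>`. Its stroke #ff0000 means engrave at S247, F3410. After flipping Y the toolpath is (52.734,77.466) → (129.272,77.466) → (129.272,61.972) → (52.734,61.972) → (52.734,77.466), returning to the start.

Shape 3 is a open polyline drawn with `<polyline>`. Its stroke #ff0000 means engrave at S247, F3410. After flipping Y the toolpath is (173.957,31.930) → (77.354,78.665) → (89.363,13.485) → (135.366,11.661) → (163.852,58.319).

Shape 4 is a rectangle drawn with `<polygon>`. Its stroke #ff0000 means engrave at S247, F3410. After flipping Y the toolpath is (84.081,75.494) → (104.733,75.494) → (104.733,40.576) → (84.081,40.576) → (84.081,75.494), returning to the start.

Shape 5 is a open polyline drawn with `<polyline>`. Its stroke #ff0000 means engrave at S247, F3410. After flipping Y the toolpath is (220.042,7.907) → (229.171,77.538) → (29.018,41.334) → (234.603,48.081) → (234.277,51.801).

G21
G90
G0 X182.474 Y69.616
M4 S247
G1 X171.405 Y63.520 F3410
G1 X160.591 Y70.058
G1 X160.846 Y82.692
G1 X171.915 Y88.788
G1 X182.729 Y82.250
G1 X182.474 Y69.616
M5
G0 X52.734 Y77.466
M4 S247
G1 X129.272 Y77.466 F3410
G1 X129.272 Y61.972
G1 X52.734 Y61.972
G1 X52.734 Y77.466
M5
G0 X173.957 Y31.930
M4 S247
G1 X77.354 Y78.665 F3410
G1 X89.363 Y13.485
G1 X135.366 Y11.661
G1 X163.852 Y58.319
M5
G0 X84.081 Y75.494
M4 S247
G1 X104.733 Y75.494 F3410
G1 X104.733 Y40.576
G1 X84.081 Y40.576
G1 X84.081 Y75.494
M5
G0 X220.042 Y7.907
M4 S247
G1 X229.171 Y77.538 F3410
G1 X29.018 Y41.334
G1 X234.603 Y48.081
G1 X234.277 Y51.801
M5
G0 X0.000 Y0.000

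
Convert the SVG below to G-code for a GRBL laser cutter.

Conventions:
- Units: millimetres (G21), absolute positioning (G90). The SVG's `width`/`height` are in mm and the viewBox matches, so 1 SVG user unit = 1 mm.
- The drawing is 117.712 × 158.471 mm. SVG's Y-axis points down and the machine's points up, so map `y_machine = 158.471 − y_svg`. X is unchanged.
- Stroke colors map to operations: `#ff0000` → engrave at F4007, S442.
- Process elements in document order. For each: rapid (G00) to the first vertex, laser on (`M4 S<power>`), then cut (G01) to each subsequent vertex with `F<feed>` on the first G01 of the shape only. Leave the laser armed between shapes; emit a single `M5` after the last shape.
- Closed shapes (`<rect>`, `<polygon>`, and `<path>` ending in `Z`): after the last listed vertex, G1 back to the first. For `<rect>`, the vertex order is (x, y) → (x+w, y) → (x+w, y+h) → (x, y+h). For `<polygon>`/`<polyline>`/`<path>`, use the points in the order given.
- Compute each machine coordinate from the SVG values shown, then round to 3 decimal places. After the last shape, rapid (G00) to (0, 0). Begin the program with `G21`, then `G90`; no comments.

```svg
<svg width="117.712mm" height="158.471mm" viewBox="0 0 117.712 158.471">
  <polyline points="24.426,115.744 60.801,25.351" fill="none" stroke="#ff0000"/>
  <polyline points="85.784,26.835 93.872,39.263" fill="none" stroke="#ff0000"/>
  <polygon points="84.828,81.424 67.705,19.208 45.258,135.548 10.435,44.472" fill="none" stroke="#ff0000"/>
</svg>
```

Since the viewBox matches the mm dimensions, user units are millimetres directly. The only transform is the Y-flip y_m = 158.471 − y_svg.

Shape 1 is a line segment drawn with `<polyline>`. Its stroke #ff0000 means engrave at S442, F4007. After flipping Y the toolpath is (24.426,42.727) → (60.801,133.120).

Shape 2 is a line segment drawn with `<polyline>`. Its stroke #ff0000 means engrave at S442, F4007. After flipping Y the toolpath is (85.784,131.636) → (93.872,119.208).

Shape 3 is a closed polygon drawn with `<polygon>`. Its stroke #ff0000 means engrave at S442, F4007. After flipping Y the toolpath is (84.828,77.047) → (67.705,139.263) → (45.258,22.923) → (10.435,113.999) → (84.828,77.047), returning to the start.

G21
G90
G00 X24.426 Y42.727
M4 S442
G01 X60.801 Y133.120 F4007
G00 X85.784 Y131.636
M4 S442
G01 X93.872 Y119.208 F4007
G00 X84.828 Y77.047
M4 S442
G01 X67.705 Y139.263 F4007
G01 X45.258 Y22.923
G01 X10.435 Y113.999
G01 X84.828 Y77.047
M5
G00 X0.000 Y0.000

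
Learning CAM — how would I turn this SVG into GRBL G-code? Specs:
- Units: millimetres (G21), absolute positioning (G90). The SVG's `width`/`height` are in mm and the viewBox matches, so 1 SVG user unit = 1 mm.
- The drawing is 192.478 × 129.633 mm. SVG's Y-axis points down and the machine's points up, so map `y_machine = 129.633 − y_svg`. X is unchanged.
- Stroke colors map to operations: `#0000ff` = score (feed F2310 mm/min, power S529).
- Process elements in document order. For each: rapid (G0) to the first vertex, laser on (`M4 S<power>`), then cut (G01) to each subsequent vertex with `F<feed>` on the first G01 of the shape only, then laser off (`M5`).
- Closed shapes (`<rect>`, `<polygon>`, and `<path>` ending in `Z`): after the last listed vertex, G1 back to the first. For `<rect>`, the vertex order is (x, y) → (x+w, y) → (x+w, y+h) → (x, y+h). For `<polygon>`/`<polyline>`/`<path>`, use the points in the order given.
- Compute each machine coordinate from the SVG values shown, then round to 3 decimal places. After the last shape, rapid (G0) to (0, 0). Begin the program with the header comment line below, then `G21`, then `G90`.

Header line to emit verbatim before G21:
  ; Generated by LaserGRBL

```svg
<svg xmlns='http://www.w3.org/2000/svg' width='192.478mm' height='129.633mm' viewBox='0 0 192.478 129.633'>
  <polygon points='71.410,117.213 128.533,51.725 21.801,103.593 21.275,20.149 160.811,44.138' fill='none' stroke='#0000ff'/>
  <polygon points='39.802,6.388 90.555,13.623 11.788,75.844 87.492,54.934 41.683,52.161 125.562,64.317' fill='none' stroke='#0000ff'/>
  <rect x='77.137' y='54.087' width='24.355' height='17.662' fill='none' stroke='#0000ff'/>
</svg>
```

; Generated by LaserGRBL
G21
G90
G0 X71.410 Y12.420
M4 S529
G01 X128.533 Y77.908 F2310
G01 X21.801 Y26.040
G01 X21.275 Y109.484
G01 X160.811 Y85.495
G01 X71.410 Y12.420
M5
G0 X39.802 Y123.245
M4 S529
G01 X90.555 Y116.010 F2310
G01 X11.788 Y53.789
G01 X87.492 Y74.699
G01 X41.683 Y77.472
G01 X125.562 Y65.316
G01 X39.802 Y123.245
M5
G0 X77.137 Y75.546
M4 S529
G01 X101.492 Y75.546 F2310
G01 X101.492 Y57.884
G01 X77.137 Y57.884
G01 X77.137 Y75.546
M5
G0 X0.000 Y0.000

1 u = 1 mm; y_m = 129.633 − y.

[1] `<polygon>` closed polygon, #0000ff→score S529 F2310: (71.410,12.420) → (128.533,77.908) → (21.801,26.040) → (21.275,109.484) → (160.811,85.495) → (71.410,12.420) (closed)

[2] `<polygon>` closed polygon, #0000ff→score S529 F2310: (39.802,123.245) → (90.555,116.010) → (11.788,53.789) → (87.492,74.699) → (41.683,77.472) → (125.562,65.316) → (39.802,123.245) (closed)

[3] `<rect>` rectangle, #0000ff→score S529 F2310: (77.137,75.546) → (101.492,75.546) → (101.492,57.884) → (77.137,57.884) → (77.137,75.546) (closed)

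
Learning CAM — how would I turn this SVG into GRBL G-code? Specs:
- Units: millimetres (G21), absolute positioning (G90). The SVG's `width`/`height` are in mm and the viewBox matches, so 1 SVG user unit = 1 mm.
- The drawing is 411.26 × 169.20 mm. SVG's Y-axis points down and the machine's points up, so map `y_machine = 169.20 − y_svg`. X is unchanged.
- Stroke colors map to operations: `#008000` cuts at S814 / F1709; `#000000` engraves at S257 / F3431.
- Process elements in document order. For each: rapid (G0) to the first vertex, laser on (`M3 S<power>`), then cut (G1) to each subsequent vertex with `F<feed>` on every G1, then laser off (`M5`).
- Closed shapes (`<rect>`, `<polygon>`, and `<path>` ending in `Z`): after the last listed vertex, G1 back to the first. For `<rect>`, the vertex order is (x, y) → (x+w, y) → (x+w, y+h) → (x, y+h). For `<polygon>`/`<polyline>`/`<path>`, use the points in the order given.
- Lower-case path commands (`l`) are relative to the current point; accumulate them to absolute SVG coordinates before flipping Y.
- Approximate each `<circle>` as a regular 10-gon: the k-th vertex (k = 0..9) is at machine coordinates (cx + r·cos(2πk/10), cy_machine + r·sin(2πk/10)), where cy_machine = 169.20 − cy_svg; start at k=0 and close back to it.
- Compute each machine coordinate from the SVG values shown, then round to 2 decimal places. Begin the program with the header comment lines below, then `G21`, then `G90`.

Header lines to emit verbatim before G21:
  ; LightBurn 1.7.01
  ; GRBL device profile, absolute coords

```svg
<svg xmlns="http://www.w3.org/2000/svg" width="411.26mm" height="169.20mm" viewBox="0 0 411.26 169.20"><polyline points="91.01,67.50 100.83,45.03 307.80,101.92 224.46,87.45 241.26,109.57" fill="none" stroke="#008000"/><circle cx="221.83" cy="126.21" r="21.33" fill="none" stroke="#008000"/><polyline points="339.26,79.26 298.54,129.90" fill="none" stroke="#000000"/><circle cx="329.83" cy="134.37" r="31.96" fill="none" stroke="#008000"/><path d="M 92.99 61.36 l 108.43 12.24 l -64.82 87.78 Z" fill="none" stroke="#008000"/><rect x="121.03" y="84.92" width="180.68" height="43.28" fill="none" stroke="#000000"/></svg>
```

Since the viewBox matches the mm dimensions, user units are millimetres directly. The only transform is the Y-flip y_m = 169.20 − y_svg.

Shape 1 is a open polyline drawn with `<polyline>`. Its stroke #008000 means cut at S814, F1709. After flipping Y the toolpath is (91.01,101.70) → (100.83,124.17) → (307.80,67.28) → (224.46,81.75) → (241.26,59.63).

Shape 2 is a circle drawn with `<circle>`. Its stroke #008000 means cut at S814, F1709. After flipping Y the toolpath is (243.16,42.99) → (239.09,55.53) → (228.42,63.28) → (215.24,63.28) → (204.57,55.53) → (200.50,42.99) → (204.57,30.45) → (215.24,22.70) → (228.42,22.70) → (239.09,30.45) → (243.16,42.99), returning to the start.

Shape 3 is a line segment drawn with `<polyline>`. Its stroke #000000 means engrave at S257, F3431. After flipping Y the toolpath is (339.26,89.94) → (298.54,39.30).

Shape 4 is a circle drawn with `<circle>`. Its stroke #008000 means cut at S814, F1709. After flipping Y the toolpath is (361.79,34.83) → (355.69,53.62) → (339.71,65.23) → (319.95,65.23) → (303.97,53.62) → (297.87,34.83) → (303.97,16.04) → (319.95,4.43) → (339.71,4.43) → (355.69,16.04) → (361.79,34.83), returning to the start.

Shape 5 is a regular polygon drawn with `<path>`. Its stroke #008000 means cut at S814, F1709. After flipping Y the toolpath is (92.99,107.84) → (201.42,95.60) → (136.60,7.82) → (92.99,107.84), returning to the start.

Shape 6 is a rectangle drawn with `<rect>`. Its stroke #000000 means engrave at S257, F3431. After flipping Y the toolpath is (121.03,84.28) → (301.71,84.28) → (301.71,41.00) → (121.03,41.00) → (121.03,84.28), returning to the start.

; LightBurn 1.7.01
; GRBL device profile, absolute coords
G21
G90
G0 X91.01 Y101.70
M3 S814
G1 X100.83 Y124.17 F1709
G1 X307.80 Y67.28 F1709
G1 X224.46 Y81.75 F1709
G1 X241.26 Y59.63 F1709
M5
G0 X243.16 Y42.99
M3 S814
G1 X239.09 Y55.53 F1709
G1 X228.42 Y63.28 F1709
G1 X215.24 Y63.28 F1709
G1 X204.57 Y55.53 F1709
G1 X200.50 Y42.99 F1709
G1 X204.57 Y30.45 F1709
G1 X215.24 Y22.70 F1709
G1 X228.42 Y22.70 F1709
G1 X239.09 Y30.45 F1709
G1 X243.16 Y42.99 F1709
M5
G0 X339.26 Y89.94
M3 S257
G1 X298.54 Y39.30 F3431
M5
G0 X361.79 Y34.83
M3 S814
G1 X355.69 Y53.62 F1709
G1 X339.71 Y65.23 F1709
G1 X319.95 Y65.23 F1709
G1 X303.97 Y53.62 F1709
G1 X297.87 Y34.83 F1709
G1 X303.97 Y16.04 F1709
G1 X319.95 Y4.43 F1709
G1 X339.71 Y4.43 F1709
G1 X355.69 Y16.04 F1709
G1 X361.79 Y34.83 F1709
M5
G0 X92.99 Y107.84
M3 S814
G1 X201.42 Y95.60 F1709
G1 X136.60 Y7.82 F1709
G1 X92.99 Y107.84 F1709
M5
G0 X121.03 Y84.28
M3 S257
G1 X301.71 Y84.28 F3431
G1 X301.71 Y41.00 F3431
G1 X121.03 Y41.00 F3431
G1 X121.03 Y84.28 F3431
M5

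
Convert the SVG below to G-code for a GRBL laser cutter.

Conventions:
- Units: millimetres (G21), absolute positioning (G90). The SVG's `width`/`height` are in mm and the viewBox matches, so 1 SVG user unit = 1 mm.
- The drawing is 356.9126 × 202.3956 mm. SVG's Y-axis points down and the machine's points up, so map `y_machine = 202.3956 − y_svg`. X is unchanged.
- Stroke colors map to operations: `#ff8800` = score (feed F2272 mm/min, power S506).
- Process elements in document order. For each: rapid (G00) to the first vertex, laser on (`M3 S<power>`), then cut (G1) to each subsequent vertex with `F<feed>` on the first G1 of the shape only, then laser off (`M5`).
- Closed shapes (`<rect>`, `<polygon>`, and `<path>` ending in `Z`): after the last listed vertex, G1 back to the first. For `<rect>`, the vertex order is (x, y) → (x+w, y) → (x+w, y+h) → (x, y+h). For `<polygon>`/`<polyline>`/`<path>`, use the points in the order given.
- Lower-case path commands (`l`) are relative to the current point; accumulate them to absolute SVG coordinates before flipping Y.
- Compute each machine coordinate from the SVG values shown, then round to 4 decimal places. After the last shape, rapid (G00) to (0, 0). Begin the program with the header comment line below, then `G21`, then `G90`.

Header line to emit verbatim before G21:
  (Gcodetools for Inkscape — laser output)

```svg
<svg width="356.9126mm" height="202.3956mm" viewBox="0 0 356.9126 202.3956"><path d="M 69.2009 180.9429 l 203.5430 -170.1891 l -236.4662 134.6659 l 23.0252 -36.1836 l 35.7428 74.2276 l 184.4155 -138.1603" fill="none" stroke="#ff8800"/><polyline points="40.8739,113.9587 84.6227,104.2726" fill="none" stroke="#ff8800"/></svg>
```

(Gcodetools for Inkscape — laser output)
G21
G90
G00 X69.2009 Y21.4527
M3 S506
G1 X272.7439 Y191.6418 F2272
G1 X36.2777 Y56.9759
G1 X59.3029 Y93.1595
G1 X95.0457 Y18.9319
G1 X279.4612 Y157.0922
M5
G00 X40.8739 Y88.4369
M3 S506
G1 X84.6227 Y98.1230 F2272
M5
G00 X0.0000 Y0.0000

viewBox `0 0 356.9126 202.3956` with mm width/height → 1 unit = 1 mm. Flip: y_m = 202.3956 − y_svg.

**Shape 1** — `<path>` open polyline, stroke `#ff8800` → score (S506, F2272). Machine vertices: (69.2009,21.4527) → (272.7439,191.6418) → (36.2777,56.9759) → (59.3029,93.1595) → (95.0457,18.9319) → (279.4612,157.0922). Open path.

**Shape 2** — `<polyline>` line segment, stroke `#ff8800` → score (S506, F2272). Machine vertices: (40.8739,88.4369) → (84.6227,98.1230). Open path.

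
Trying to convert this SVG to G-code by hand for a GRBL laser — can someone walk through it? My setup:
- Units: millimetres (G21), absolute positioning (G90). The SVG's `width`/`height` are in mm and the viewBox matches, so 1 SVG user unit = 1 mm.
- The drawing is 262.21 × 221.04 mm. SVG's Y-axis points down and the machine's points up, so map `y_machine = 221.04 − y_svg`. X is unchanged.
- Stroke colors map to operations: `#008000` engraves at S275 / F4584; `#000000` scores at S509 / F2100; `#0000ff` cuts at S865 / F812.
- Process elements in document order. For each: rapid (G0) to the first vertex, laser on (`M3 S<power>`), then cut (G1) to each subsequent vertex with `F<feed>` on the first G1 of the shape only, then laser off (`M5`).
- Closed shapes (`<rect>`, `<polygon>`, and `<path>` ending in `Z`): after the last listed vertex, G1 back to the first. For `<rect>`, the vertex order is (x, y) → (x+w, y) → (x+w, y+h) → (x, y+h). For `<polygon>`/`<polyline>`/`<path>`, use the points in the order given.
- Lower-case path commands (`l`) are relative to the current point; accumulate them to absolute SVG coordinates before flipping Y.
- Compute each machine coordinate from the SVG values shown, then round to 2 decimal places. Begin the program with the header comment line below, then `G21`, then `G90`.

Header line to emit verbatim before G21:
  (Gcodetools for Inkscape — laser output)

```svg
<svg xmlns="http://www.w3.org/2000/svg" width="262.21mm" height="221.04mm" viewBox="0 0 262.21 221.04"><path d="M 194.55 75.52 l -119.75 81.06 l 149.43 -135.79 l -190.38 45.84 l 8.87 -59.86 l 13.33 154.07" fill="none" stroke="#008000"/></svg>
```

Since the viewBox matches the mm dimensions, user units are millimetres directly. The only transform is the Y-flip y_m = 221.04 − y_svg.

Shape 1 is a open polyline drawn with `<path>`. Its stroke #008000 means engrave at S275, F4584. After flipping Y the toolpath is (194.55,145.52) → (74.80,64.46) → (224.23,200.25) → (33.85,154.41) → (42.72,214.27) → (56.05,60.20).

(Gcodetools for Inkscape — laser output)
G21
G90
G0 X194.55 Y145.52
M3 S275
G1 X74.80 Y64.46 F4584
G1 X224.23 Y200.25
G1 X33.85 Y154.41
G1 X42.72 Y214.27
G1 X56.05 Y60.20
M5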